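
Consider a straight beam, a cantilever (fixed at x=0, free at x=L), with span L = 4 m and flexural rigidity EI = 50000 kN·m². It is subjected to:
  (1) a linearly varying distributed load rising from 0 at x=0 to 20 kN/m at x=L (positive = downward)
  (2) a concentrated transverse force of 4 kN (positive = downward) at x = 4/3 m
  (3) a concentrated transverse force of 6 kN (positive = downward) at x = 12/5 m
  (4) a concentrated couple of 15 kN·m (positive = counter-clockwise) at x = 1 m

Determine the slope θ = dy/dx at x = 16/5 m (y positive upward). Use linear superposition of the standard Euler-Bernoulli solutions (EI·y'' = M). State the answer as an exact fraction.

Load 1 — triangular load w₀=20 kN/m (0→w₀ over full span):
  θ_1 = (w₀Lx²/4-w₀L²x/3-w₀x⁴/(24L))/EI = (20·4·(16/5)²/4-20·4²·(16/5)/3-20·(16/5)⁴/(24·4))/50000 = -3712/1171875 rad
Load 2 — point force P=4 kN at a=4/3 m (b=L-a=8/3):
  θ_2 = -Pa²/(2EI)  [x>a] = -4·(4/3)²/(2·50000) = -2/28125 rad
Load 3 — point force P=6 kN at a=12/5 m (b=L-a=8/5):
  θ_3 = -Pa²/(2EI)  [x>a] = -6·(12/5)²/(2·50000) = -27/78125 rad
Load 4 — applied couple M₀=15 kN·m at a=1 m (b=L-a=3):
  θ_4 = M₀a/EI  [x>a] = 15·1/50000 = 3/10000 rad
Superposition: θ = Σ θ_i = -184741/56250000 rad ≈ -0.003284 rad

θ(16/5) = -184741/56250000 rad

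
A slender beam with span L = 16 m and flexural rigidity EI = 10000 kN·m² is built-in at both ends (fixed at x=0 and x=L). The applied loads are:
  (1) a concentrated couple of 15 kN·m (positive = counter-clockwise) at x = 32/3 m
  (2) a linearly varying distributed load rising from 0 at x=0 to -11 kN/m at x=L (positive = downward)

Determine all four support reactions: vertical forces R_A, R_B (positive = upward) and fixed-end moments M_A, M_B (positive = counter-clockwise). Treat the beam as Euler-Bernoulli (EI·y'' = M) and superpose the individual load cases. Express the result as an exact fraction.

Load 1 — applied couple M₀=15 kN·m at a=32/3 m (b=L-a=16/3):
  R_A = 6M₀ab/L³ = 6·15·(32/3)·(16/3)/16³ = 5/4 kN
  M_A = M₀b(2a-b)/L² = 15·(16/3)·(2·(32/3)-(16/3))/16² = 5 kN·m
  R_B = -6M₀ab/L³ = -6·15·(32/3)·(16/3)/16³ = -5/4 kN
  M_B = M₀a(2b-a)/L² = 15·(32/3)·(2·(16/3)-(32/3))/16² = 0 kN·m
Load 2 — triangular load w₀=-11 kN/m (0→w₀ over full span):
  R_A = 3w₀L/20 = 3·(-11)·16/20 = -132/5 kN
  M_A = w₀L²/30 = (-11)·16²/30 = -1408/15 kN·m
  R_B = 7w₀L/20 = 7·(-11)·16/20 = -308/5 kN
  M_B = -w₀L²/20 = -(-11)·16²/20 = 704/5 kN·m
Superposition: R_A = -503/20 kN, M_A = -1333/15 kN·m, R_B = -1257/20 kN, M_B = 704/5 kN·m

R_A = -503/20 kN, M_A = -1333/15 kN·m, R_B = -1257/20 kN, M_B = 704/5 kN·m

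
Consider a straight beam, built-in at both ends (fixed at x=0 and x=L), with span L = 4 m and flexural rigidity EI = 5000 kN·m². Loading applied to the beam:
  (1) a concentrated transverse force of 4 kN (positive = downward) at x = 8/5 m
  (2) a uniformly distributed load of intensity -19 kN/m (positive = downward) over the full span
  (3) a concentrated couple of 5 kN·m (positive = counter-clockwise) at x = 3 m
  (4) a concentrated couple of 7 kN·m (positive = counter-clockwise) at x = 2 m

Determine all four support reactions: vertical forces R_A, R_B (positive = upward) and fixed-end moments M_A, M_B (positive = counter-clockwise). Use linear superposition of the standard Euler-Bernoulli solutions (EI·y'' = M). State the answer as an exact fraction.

Load 1 — point force P=4 kN at a=8/5 m (b=L-a=12/5):
  R_A = Pb²(3a+b)/L³ = 4·(12/5)²·(3·(8/5)+(12/5))/4³ = 324/125 kN
  M_A = Pab²/L² = 4·(8/5)·(12/5)²/4² = 288/125 kN·m
  R_B = Pa²(a+3b)/L³ = 4·(8/5)²·((8/5)+3·(12/5))/4³ = 176/125 kN
  M_B = -Pa²b/L² = -4·(8/5)²·(12/5)/4² = -192/125 kN·m
Load 2 — uniform load w=-19 kN/m over full span:
  R_A = wL/2 = (-19)·4/2 = -38 kN
  M_A = wL²/12 = (-19)·4²/12 = -76/3 kN·m
  R_B = wL/2 = (-19)·4/2 = -38 kN
  M_B = -wL²/12 = -(-19)·4²/12 = 76/3 kN·m
Load 3 — applied couple M₀=5 kN·m at a=3 m (b=L-a=1):
  R_A = 6M₀ab/L³ = 6·5·3·1/4³ = 45/32 kN
  M_A = M₀b(2a-b)/L² = 5·1·(2·3-1)/4² = 25/16 kN·m
  R_B = -6M₀ab/L³ = -6·5·3·1/4³ = -45/32 kN
  M_B = M₀a(2b-a)/L² = 5·3·(2·1-3)/4² = -15/16 kN·m
Load 4 — applied couple M₀=7 kN·m at a=2 m (b=L-a=2):
  R_A = 6M₀ab/L³ = 6·7·2·2/4³ = 21/8 kN
  M_A = M₀b(2a-b)/L² = 7·2·(2·2-2)/4² = 7/4 kN·m
  R_B = -6M₀ab/L³ = -6·7·2·2/4³ = -21/8 kN
  M_B = M₀a(2b-a)/L² = 7·2·(2·2-2)/4² = 7/4 kN·m
Superposition: R_A = -125507/4000 kN, M_A = -118301/6000 kN·m, R_B = -162493/4000 kN, M_B = 147659/6000 kN·m

R_A = -125507/4000 kN, M_A = -118301/6000 kN·m, R_B = -162493/4000 kN, M_B = 147659/6000 kN·m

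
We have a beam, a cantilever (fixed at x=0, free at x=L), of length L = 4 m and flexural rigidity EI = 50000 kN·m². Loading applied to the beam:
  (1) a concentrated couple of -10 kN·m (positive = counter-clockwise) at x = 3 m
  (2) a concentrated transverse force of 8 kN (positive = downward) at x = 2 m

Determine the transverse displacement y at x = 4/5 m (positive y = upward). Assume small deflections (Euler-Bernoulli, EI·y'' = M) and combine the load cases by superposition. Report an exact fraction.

y(4/5) = -179/1171875 m

Load 1 — applied couple M₀=-10 kN·m at a=3 m (b=L-a=1):
  y_1 = M₀x²/(2EI)  [x≤a] = (-10)·(4/5)²/(2·50000) = -1/15625 m
Load 2 — point force P=8 kN at a=2 m (b=L-a=2):
  y_2 = -Px²(3a-x)/(6EI)  [x≤a] = -8·(4/5)²·(3·2-(4/5))/(6·50000) = -104/1171875 m
Superposition: y = Σ y_i = -179/1171875 m ≈ -0.000153 m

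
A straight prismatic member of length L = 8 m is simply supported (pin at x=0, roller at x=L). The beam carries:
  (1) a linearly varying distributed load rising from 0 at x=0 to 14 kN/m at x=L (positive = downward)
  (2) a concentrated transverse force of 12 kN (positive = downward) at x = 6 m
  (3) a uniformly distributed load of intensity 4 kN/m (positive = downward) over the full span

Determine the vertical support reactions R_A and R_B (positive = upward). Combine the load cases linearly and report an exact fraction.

Load 1 — triangular load w₀=14 kN/m (0→w₀ over full span):
  R_A = w₀L/6 = 14·8/6 = 56/3 kN
  R_B = w₀L/3 = 14·8/3 = 112/3 kN
Load 2 — point force P=12 kN at a=6 m (b=L-a=2):
  R_A = Pb/L = 12·2/8 = 3 kN
  R_B = Pa/L = 12·6/8 = 9 kN
Load 3 — uniform load w=4 kN/m over full span:
  R_A = wL/2 = 4·8/2 = 16 kN
  R_B = wL/2 = 4·8/2 = 16 kN
Superposition: R_A = 113/3 kN, R_B = 187/3 kN

R_A = 113/3 kN, R_B = 187/3 kN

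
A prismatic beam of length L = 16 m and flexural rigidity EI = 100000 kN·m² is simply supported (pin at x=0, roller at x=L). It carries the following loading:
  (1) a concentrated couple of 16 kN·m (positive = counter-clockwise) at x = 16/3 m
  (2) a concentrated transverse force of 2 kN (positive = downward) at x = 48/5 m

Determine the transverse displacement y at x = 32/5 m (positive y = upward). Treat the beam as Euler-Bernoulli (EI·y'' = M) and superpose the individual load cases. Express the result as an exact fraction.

y(32/5) = -448/1953125 m

Load 1 — applied couple M₀=16 kN·m at a=16/3 m (b=L-a=32/3):
  y_1 = (M₀x³/(6L)-M₀(x-a)²/2+C₁x)/EI  [x>a] with C₁=M₀(3b²-L²)/(6L)=128/9 = (16·(32/5)³/(6·16)-16·((32/5)-(16/3))²/2+(128/9)·(32/5))/100000 = 1472/1171875 m
Load 2 — point force P=2 kN at a=48/5 m (b=L-a=32/5):
  y_2 = -Pbx(L²-b²-x²)/(6LEI)  [x≤a] = -2·(32/5)·(32/5)·(16²-(32/5)²-(32/5)²)/(6·16·100000) = -8704/5859375 m
Superposition: y = Σ y_i = -448/1953125 m ≈ -0.000229 m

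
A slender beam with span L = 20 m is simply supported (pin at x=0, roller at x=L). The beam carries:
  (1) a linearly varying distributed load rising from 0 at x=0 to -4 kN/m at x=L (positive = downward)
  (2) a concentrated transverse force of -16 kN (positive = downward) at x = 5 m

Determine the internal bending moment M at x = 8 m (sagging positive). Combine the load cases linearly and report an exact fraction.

Load 1 — triangular load w₀=-4 kN/m (0→w₀ over full span):
  M_1 = w₀Lx/6 - w₀x³/(6L) = (-4)·20·8/6 - (-4)·8³/(6·20) = -448/5 kN·m
Load 2 — point force P=-16 kN at a=5 m (b=L-a=15):
  M_2 = Pa(L-x)/L  [x>a] = (-16)·5·(20-8)/20 = -48 kN·m
Superposition: M = Σ M_i = -688/5 kN·m ≈ -137.600000 kN·m

M(8) = -688/5 kN·m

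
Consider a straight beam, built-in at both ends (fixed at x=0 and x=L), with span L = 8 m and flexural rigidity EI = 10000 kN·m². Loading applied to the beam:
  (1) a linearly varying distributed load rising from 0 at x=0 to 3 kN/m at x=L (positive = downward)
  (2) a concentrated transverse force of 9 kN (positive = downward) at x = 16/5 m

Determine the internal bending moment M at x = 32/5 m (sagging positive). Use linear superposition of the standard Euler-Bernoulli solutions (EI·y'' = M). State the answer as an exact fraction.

M(32/5) = -992/625 kN·m

Load 1 — triangular load w₀=3 kN/m (0→w₀ over full span):
  M_1 = 3w₀Lx/20 - w₀L²/30 - w₀x³/(6L) = 3·3·8·(32/5)/20 - 3·8²/30 - 3·(32/5)³/(6·8) = 32/125 kN·m
Load 2 — point force P=9 kN at a=16/5 m (b=L-a=24/5):
  M_2 = Pa²(a+3b)(L-x)/L³ - Pa²b/L²  [x>a] = 9·(16/5)²·((16/5)+3·(24/5))·(8-(32/5))/8³ - 9·(16/5)²·(24/5)/8² = -1152/625 kN·m
Superposition: M = Σ M_i = -992/625 kN·m ≈ -1.587200 kN·m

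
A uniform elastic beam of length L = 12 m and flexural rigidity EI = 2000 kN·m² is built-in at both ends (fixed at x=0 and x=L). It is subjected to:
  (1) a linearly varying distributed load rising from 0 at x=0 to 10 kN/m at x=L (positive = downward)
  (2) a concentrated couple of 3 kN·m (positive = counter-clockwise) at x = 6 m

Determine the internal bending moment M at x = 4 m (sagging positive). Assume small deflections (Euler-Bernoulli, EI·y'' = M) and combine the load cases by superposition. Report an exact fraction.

Load 1 — triangular load w₀=10 kN/m (0→w₀ over full span):
  M_1 = 3w₀Lx/20 - w₀L²/30 - w₀x³/(6L) = 3·10·12·4/20 - 10·12²/30 - 10·4³/(6·12) = 136/9 kN·m
Load 2 — applied couple M₀=3 kN·m at a=6 m (b=L-a=6):
  M_2 = R_Ax - M_A  [x≤a] with R_A=3/8, M_A=3/4 = (3/8)·4 - (3/4) = 3/4 kN·m
Superposition: M = Σ M_i = 571/36 kN·m ≈ 15.861111 kN·m

M(4) = 571/36 kN·m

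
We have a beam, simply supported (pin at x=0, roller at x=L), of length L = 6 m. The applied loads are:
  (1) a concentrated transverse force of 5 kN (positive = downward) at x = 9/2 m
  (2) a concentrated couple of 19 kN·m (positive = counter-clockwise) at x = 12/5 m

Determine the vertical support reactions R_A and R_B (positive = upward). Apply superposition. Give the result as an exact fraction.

Load 1 — point force P=5 kN at a=9/2 m (b=L-a=3/2):
  R_A = Pb/L = 5·(3/2)/6 = 5/4 kN
  R_B = Pa/L = 5·(9/2)/6 = 15/4 kN
Load 2 — applied couple M₀=19 kN·m at a=12/5 m (b=L-a=18/5):
  R_A = M₀/L = 19/6 kN
  R_B = -M₀/L = -19/6 kN
Superposition: R_A = 53/12 kN, R_B = 7/12 kN

R_A = 53/12 kN, R_B = 7/12 kN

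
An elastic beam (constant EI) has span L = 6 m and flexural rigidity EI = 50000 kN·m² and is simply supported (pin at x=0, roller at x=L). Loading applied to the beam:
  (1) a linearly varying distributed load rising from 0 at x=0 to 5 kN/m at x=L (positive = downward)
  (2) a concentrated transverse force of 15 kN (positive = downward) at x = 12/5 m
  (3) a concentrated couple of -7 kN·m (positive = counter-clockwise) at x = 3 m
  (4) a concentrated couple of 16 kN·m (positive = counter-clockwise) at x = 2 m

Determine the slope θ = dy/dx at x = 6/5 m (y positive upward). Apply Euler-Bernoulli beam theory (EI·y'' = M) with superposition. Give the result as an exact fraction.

θ(6/5) = -56083/75000000 rad

Load 1 — triangular load w₀=5 kN/m (0→w₀ over full span):
  θ_1 = -w₀(7L⁴-30L²x²+15x⁴)/(360LEI) = -5·(7·6⁴-30·6²·(6/5)²+15·(6/5)⁴)/(360·6·50000) = -273/781250 rad
Load 2 — point force P=15 kN at a=12/5 m (b=L-a=18/5):
  θ_2 = -Pb(L²-b²-3x²)/(6LEI)  [x≤a] = -15·(18/5)·(6²-(18/5)²-3·(6/5)²)/(6·6·50000) = -351/625000 rad
Load 3 — applied couple M₀=-7 kN·m at a=3 m (b=L-a=3):
  θ_3 = (M₀x²/(2L)+C₁)/EI  [x≤a] with C₁=M₀(3b²-L²)/(6L)=7/4 = ((-7)·(6/5)²/(2·6)+(7/4))/50000 = 91/5000000 rad
Load 4 — applied couple M₀=16 kN·m at a=2 m (b=L-a=4):
  θ_4 = (M₀x²/(2L)+C₁)/EI  [x≤a] with C₁=M₀(3b²-L²)/(6L)=16/3 = (16·(6/5)²/(2·6)+(16/3))/50000 = 34/234375 rad
Superposition: θ = Σ θ_i = -56083/75000000 rad ≈ -0.000748 rad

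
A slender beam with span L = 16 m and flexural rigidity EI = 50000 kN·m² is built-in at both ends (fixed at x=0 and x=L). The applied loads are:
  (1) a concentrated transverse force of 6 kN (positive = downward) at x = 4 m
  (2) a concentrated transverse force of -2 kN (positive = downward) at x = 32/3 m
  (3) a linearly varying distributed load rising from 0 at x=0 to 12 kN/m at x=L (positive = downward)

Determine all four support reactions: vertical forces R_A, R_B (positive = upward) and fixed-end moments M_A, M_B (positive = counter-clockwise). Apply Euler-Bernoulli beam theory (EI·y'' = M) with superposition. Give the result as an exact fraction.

R_A = 72023/2160 kN, M_A = 30653/270 kN·m, R_B = 143977/2160 kN, M_B = -41407/270 kN·m

Load 1 — point force P=6 kN at a=4 m (b=L-a=12):
  R_A = Pb²(3a+b)/L³ = 6·12²·(3·4+12)/16³ = 81/16 kN
  M_A = Pab²/L² = 6·4·12²/16² = 27/2 kN·m
  R_B = Pa²(a+3b)/L³ = 6·4²·(4+3·12)/16³ = 15/16 kN
  M_B = -Pa²b/L² = -6·4²·12/16² = -9/2 kN·m
Load 2 — point force P=-2 kN at a=32/3 m (b=L-a=16/3):
  R_A = Pb²(3a+b)/L³ = (-2)·(16/3)²·(3·(32/3)+(16/3))/16³ = -14/27 kN
  M_A = Pab²/L² = (-2)·(32/3)·(16/3)²/16² = -64/27 kN·m
  R_B = Pa²(a+3b)/L³ = (-2)·(32/3)²·((32/3)+3·(16/3))/16³ = -40/27 kN
  M_B = -Pa²b/L² = -(-2)·(32/3)²·(16/3)/16² = 128/27 kN·m
Load 3 — triangular load w₀=12 kN/m (0→w₀ over full span):
  R_A = 3w₀L/20 = 3·12·16/20 = 144/5 kN
  M_A = w₀L²/30 = 12·16²/30 = 512/5 kN·m
  R_B = 7w₀L/20 = 7·12·16/20 = 336/5 kN
  M_B = -w₀L²/20 = -12·16²/20 = -768/5 kN·m
Superposition: R_A = 72023/2160 kN, M_A = 30653/270 kN·m, R_B = 143977/2160 kN, M_B = -41407/270 kN·m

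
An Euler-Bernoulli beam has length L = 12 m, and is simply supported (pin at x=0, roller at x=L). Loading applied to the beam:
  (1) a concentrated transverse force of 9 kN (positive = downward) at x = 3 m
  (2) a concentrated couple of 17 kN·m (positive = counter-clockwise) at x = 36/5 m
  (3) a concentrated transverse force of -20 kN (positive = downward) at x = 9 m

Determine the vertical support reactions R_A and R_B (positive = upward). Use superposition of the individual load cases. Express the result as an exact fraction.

Load 1 — point force P=9 kN at a=3 m (b=L-a=9):
  R_A = Pb/L = 9·9/12 = 27/4 kN
  R_B = Pa/L = 9·3/12 = 9/4 kN
Load 2 — applied couple M₀=17 kN·m at a=36/5 m (b=L-a=24/5):
  R_A = M₀/L = 17/12 kN
  R_B = -M₀/L = -17/12 kN
Load 3 — point force P=-20 kN at a=9 m (b=L-a=3):
  R_A = Pb/L = (-20)·3/12 = -5 kN
  R_B = Pa/L = (-20)·9/12 = -15 kN
Superposition: R_A = 19/6 kN, R_B = -85/6 kN

R_A = 19/6 kN, R_B = -85/6 kN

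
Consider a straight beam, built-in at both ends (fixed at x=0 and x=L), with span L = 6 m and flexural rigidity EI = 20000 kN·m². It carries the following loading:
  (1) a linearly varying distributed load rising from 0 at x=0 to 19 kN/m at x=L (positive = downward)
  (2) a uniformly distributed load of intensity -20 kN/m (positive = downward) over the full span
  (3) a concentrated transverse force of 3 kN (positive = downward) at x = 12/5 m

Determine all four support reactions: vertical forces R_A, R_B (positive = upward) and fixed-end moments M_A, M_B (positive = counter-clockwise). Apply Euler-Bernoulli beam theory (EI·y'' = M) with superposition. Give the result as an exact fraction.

Load 1 — triangular load w₀=19 kN/m (0→w₀ over full span):
  R_A = 3w₀L/20 = 3·19·6/20 = 171/10 kN
  M_A = w₀L²/30 = 19·6²/30 = 114/5 kN·m
  R_B = 7w₀L/20 = 7·19·6/20 = 399/10 kN
  M_B = -w₀L²/20 = -19·6²/20 = -171/5 kN·m
Load 2 — uniform load w=-20 kN/m over full span:
  R_A = wL/2 = (-20)·6/2 = -60 kN
  M_A = wL²/12 = (-20)·6²/12 = -60 kN·m
  R_B = wL/2 = (-20)·6/2 = -60 kN
  M_B = -wL²/12 = -(-20)·6²/12 = 60 kN·m
Load 3 — point force P=3 kN at a=12/5 m (b=L-a=18/5):
  R_A = Pb²(3a+b)/L³ = 3·(18/5)²·(3·(12/5)+(18/5))/6³ = 243/125 kN
  M_A = Pab²/L² = 3·(12/5)·(18/5)²/6² = 324/125 kN·m
  R_B = Pa²(a+3b)/L³ = 3·(12/5)²·((12/5)+3·(18/5))/6³ = 132/125 kN
  M_B = -Pa²b/L² = -3·(12/5)²·(18/5)/6² = -216/125 kN·m
Superposition: R_A = -10239/250 kN, M_A = -4326/125 kN·m, R_B = -4761/250 kN, M_B = 3009/125 kN·m

R_A = -10239/250 kN, M_A = -4326/125 kN·m, R_B = -4761/250 kN, M_B = 3009/125 kN·m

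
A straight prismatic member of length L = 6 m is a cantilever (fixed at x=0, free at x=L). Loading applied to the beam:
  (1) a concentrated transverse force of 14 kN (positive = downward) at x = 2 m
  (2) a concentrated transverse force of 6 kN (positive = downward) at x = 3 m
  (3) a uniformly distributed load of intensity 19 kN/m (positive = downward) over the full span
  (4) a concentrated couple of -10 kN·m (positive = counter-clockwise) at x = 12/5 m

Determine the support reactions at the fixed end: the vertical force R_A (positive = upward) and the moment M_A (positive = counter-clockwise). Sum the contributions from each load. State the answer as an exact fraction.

R_A = 134 kN, M_A = 398 kN·m

Load 1 — point force P=14 kN at a=2 m (b=L-a=4):
  R_A = P = 14 kN
  M_A = Pa = 14·2 = 28 kN·m
Load 2 — point force P=6 kN at a=3 m (b=L-a=3):
  R_A = P = 6 kN
  M_A = Pa = 6·3 = 18 kN·m
Load 3 — uniform load w=19 kN/m over full span:
  R_A = wL = 19·6 = 114 kN
  M_A = wL²/2 = 19·6²/2 = 342 kN·m
Load 4 — applied couple M₀=-10 kN·m at a=12/5 m (b=L-a=18/5):
  R_A = 0 kN
  M_A = -M₀ = -(-10) = 10 kN·m
Superposition: R_A = 134 kN, M_A = 398 kN·m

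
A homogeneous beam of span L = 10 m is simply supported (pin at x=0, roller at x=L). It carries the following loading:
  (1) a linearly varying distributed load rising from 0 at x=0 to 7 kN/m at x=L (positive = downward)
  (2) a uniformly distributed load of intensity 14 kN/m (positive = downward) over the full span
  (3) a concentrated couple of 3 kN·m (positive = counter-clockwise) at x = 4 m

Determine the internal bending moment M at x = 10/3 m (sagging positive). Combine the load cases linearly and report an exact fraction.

Load 1 — triangular load w₀=7 kN/m (0→w₀ over full span):
  M_1 = w₀Lx/6 - w₀x³/(6L) = 7·10·(10/3)/6 - 7·(10/3)³/(6·10) = 2800/81 kN·m
Load 2 — uniform load w=14 kN/m over full span:
  M_2 = wx(L-x)/2 = 14·(10/3)·(10-(10/3))/2 = 1400/9 kN·m
Load 3 — applied couple M₀=3 kN·m at a=4 m (b=L-a=6):
  M_3 = M₀x/L  [x≤a] = 3·(10/3)/10 = 1 kN·m
Superposition: M = Σ M_i = 15481/81 kN·m ≈ 191.123457 kN·m

M(10/3) = 15481/81 kN·m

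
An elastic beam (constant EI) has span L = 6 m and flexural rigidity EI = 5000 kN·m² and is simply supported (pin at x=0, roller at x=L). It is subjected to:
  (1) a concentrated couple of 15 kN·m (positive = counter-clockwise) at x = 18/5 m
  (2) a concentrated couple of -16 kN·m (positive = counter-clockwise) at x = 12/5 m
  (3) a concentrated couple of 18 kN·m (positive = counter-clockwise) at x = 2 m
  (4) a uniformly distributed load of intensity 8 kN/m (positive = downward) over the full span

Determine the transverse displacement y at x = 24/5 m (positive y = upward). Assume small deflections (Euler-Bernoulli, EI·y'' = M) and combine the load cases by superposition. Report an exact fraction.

Load 1 — applied couple M₀=15 kN·m at a=18/5 m (b=L-a=12/5):
  y_1 = (M₀x³/(6L)-M₀(x-a)²/2+C₁x)/EI  [x>a] with C₁=M₀(3b²-L²)/(6L)=-39/5 = (15·(24/5)³/(6·6)-15·((24/5)-(18/5))²/2+(-39/5)·(24/5))/5000 = -27/62500 m
Load 2 — applied couple M₀=-16 kN·m at a=12/5 m (b=L-a=18/5):
  y_2 = (M₀x³/(6L)-M₀(x-a)²/2+C₁x)/EI  [x>a] with C₁=M₀(3b²-L²)/(6L)=-32/25 = ((-16)·(24/5)³/(6·6)-(-16)·((24/5)-(12/5))²/2+(-32/25)·(24/5))/5000 = -144/78125 m
Load 3 — applied couple M₀=18 kN·m at a=2 m (b=L-a=4):
  y_3 = (M₀x³/(6L)-M₀(x-a)²/2+C₁x)/EI  [x>a] with C₁=M₀(3b²-L²)/(6L)=6 = (18·(24/5)³/(6·6)-18·((24/5)-2)²/2+6·(24/5))/5000 = 423/156250 m
Load 4 — uniform load w=8 kN/m over full span:
  y_4 = -wx(L³-2Lx²+x³)/(24EI) = -8·(24/5)·(6³-2·6·(24/5)²+(24/5)³)/(24·5000) = -6264/390625 m
Superposition: y = Σ y_i = -24381/1562500 m ≈ -0.015604 m

y(24/5) = -24381/1562500 m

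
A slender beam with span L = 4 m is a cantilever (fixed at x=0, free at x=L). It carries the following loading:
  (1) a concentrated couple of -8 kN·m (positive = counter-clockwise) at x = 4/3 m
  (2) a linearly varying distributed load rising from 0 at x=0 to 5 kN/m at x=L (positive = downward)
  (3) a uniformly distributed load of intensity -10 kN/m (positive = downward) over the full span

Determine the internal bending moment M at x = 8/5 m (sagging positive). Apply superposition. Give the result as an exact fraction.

Load 1 — applied couple M₀=-8 kN·m at a=4/3 m (b=L-a=8/3):
  M_1 = 0  [x>a] = 0 kN·m
Load 2 — triangular load w₀=5 kN/m (0→w₀ over full span):
  M_2 = w₀Lx/2 - w₀L²/3 - w₀x³/(6L) = 5·4·(8/5)/2 - 5·4²/3 - 5·(8/5)³/(6·4) = -288/25 kN·m
Load 3 — uniform load w=-10 kN/m over full span:
  M_3 = -w(L-x)²/2 = -(-10)·(4-(8/5))²/2 = 144/5 kN·m
Superposition: M = Σ M_i = 432/25 kN·m ≈ 17.280000 kN·m

M(8/5) = 432/25 kN·m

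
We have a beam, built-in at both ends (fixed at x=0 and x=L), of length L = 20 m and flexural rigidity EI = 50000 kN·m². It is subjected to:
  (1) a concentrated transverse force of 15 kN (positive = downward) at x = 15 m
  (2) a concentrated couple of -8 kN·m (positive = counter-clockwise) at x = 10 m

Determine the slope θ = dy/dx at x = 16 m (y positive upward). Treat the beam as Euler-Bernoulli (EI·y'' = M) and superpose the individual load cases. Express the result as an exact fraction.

θ(16) = 707/500000 rad

Load 1 — point force P=15 kN at a=15 m (b=L-a=5):
  θ_1 = Pa²(L-x)(2bL-(3b+a)(L-x))/(2L³EI)  [x>a] = 15·15²·(20-16)·(2·5·20-(3·5+15)·(20-16))/(2·20³·50000) = 27/20000 rad
Load 2 — applied couple M₀=-8 kN·m at a=10 m (b=L-a=10):
  θ_2 = (R_Ax²/2 - M_Ax - M₀(x-a))/EI  [x>a] with R_A=-3/5, M_A=-2 = ((-3/5)·16²/2 - (-2)·16 - (-8)·(16-10))/50000 = 1/15625 rad
Superposition: θ = Σ θ_i = 707/500000 rad ≈ 0.001414 rad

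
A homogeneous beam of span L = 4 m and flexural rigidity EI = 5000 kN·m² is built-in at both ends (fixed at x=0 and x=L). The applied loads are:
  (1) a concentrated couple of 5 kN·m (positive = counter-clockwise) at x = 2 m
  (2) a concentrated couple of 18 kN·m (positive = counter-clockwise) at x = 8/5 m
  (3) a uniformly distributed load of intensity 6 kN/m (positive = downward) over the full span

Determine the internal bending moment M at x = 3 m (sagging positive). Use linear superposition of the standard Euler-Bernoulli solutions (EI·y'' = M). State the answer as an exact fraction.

M(3) = -69/200 kN·m

Load 1 — applied couple M₀=5 kN·m at a=2 m (b=L-a=2):
  M_1 = R_Ax - M_A - M₀  [x>a] with R_A=15/8, M_A=5/4 = (15/8)·3 - (5/4) - 5 = -5/8 kN·m
Load 2 — applied couple M₀=18 kN·m at a=8/5 m (b=L-a=12/5):
  M_2 = R_Ax - M_A - M₀  [x>a] with R_A=162/25, M_A=54/25 = (162/25)·3 - (54/25) - 18 = -18/25 kN·m
Load 3 — uniform load w=6 kN/m over full span:
  M_3 = wLx/2 - wL²/12 - wx²/2 = 6·4·3/2 - 6·4²/12 - 6·3²/2 = 1 kN·m
Superposition: M = Σ M_i = -69/200 kN·m ≈ -0.345000 kN·m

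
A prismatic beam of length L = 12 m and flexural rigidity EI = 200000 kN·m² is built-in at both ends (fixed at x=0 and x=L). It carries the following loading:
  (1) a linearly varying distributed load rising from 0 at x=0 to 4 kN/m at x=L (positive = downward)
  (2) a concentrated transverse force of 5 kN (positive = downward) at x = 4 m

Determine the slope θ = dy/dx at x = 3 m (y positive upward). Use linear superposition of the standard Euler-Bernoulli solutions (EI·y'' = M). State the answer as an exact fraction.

Load 1 — triangular load w₀=4 kN/m (0→w₀ over full span):
  θ_1 = -w₀(2x(L-x)(L-2x)(x+2L)+x²(L-x)²)/(120LEI) = -4·(2·3·(12-3)·(12-2·3)·(3+2·12)+3²·(12-3)²)/(120·12·200000) = -1053/8000000 rad
Load 2 — point force P=5 kN at a=4 m (b=L-a=8):
  θ_2 = -Pb²x(2aL-(3a+b)x)/(2L³EI)  [x≤a] = -5·8²·3·(2·4·12-(3·4+8)·3)/(2·12³·200000) = -1/20000 rad
Superposition: θ = Σ θ_i = -1453/8000000 rad ≈ -0.000182 rad

θ(3) = -1453/8000000 rad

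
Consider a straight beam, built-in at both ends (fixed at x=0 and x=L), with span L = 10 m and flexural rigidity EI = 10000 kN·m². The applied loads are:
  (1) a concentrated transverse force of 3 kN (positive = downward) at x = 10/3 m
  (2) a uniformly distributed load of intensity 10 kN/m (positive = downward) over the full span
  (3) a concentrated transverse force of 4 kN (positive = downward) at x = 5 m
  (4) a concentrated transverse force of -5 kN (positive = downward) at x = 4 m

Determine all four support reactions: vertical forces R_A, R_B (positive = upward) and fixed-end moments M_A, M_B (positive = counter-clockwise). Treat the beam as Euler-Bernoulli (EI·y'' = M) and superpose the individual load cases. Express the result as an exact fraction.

Load 1 — point force P=3 kN at a=10/3 m (b=L-a=20/3):
  R_A = Pb²(3a+b)/L³ = 3·(20/3)²·(3·(10/3)+(20/3))/10³ = 20/9 kN
  M_A = Pab²/L² = 3·(10/3)·(20/3)²/10² = 40/9 kN·m
  R_B = Pa²(a+3b)/L³ = 3·(10/3)²·((10/3)+3·(20/3))/10³ = 7/9 kN
  M_B = -Pa²b/L² = -3·(10/3)²·(20/3)/10² = -20/9 kN·m
Load 2 — uniform load w=10 kN/m over full span:
  R_A = wL/2 = 10·10/2 = 50 kN
  M_A = wL²/12 = 10·10²/12 = 250/3 kN·m
  R_B = wL/2 = 10·10/2 = 50 kN
  M_B = -wL²/12 = -10·10²/12 = -250/3 kN·m
Load 3 — point force P=4 kN at a=5 m (b=L-a=5):
  R_A = Pb²(3a+b)/L³ = 4·5²·(3·5+5)/10³ = 2 kN
  M_A = Pab²/L² = 4·5·5²/10² = 5 kN·m
  R_B = Pa²(a+3b)/L³ = 4·5²·(5+3·5)/10³ = 2 kN
  M_B = -Pa²b/L² = -4·5²·5/10² = -5 kN·m
Load 4 — point force P=-5 kN at a=4 m (b=L-a=6):
  R_A = Pb²(3a+b)/L³ = (-5)·6²·(3·4+6)/10³ = -81/25 kN
  M_A = Pab²/L² = (-5)·4·6²/10² = -36/5 kN·m
  R_B = Pa²(a+3b)/L³ = (-5)·4²·(4+3·6)/10³ = -44/25 kN
  M_B = -Pa²b/L² = -(-5)·4²·6/10² = 24/5 kN·m
Superposition: R_A = 11471/225 kN, M_A = 3851/45 kN·m, R_B = 11479/225 kN, M_B = -3859/45 kN·m

R_A = 11471/225 kN, M_A = 3851/45 kN·m, R_B = 11479/225 kN, M_B = -3859/45 kN·m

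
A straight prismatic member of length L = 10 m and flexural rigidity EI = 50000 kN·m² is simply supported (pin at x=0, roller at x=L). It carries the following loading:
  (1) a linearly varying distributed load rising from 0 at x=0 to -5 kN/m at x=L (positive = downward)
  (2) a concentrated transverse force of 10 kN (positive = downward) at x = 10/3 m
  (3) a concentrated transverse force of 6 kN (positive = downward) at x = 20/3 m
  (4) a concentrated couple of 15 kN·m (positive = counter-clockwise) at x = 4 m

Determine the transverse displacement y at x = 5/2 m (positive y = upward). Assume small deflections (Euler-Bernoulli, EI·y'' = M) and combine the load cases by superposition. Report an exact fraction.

Load 1 — triangular load w₀=-5 kN/m (0→w₀ over full span):
  y_1 = -w₀x(7L⁴-10L²x²+3x⁴)/(360LEI) = -(-5)·(5/2)·(7·10⁴-10·10²·(5/2)²+3·(5/2)⁴)/(360·10·50000) = 109/24576 m
Load 2 — point force P=10 kN at a=10/3 m (b=L-a=20/3):
  y_2 = -Pbx(L²-b²-x²)/(6LEI)  [x≤a] = -10·(20/3)·(5/2)·(10²-(20/3)²-(5/2)²)/(6·10·50000) = -71/25920 m
Load 3 — point force P=6 kN at a=20/3 m (b=L-a=10/3):
  y_3 = -Pbx(L²-b²-x²)/(6LEI)  [x≤a] = -6·(10/3)·(5/2)·(10²-(10/3)²-(5/2)²)/(6·10·50000) = -119/86400 m
Load 4 — applied couple M₀=15 kN·m at a=4 m (b=L-a=6):
  y_4 = (M₀x³/(6L)+C₁x)/EI  [x≤a] with C₁=M₀(3b²-L²)/(6L)=2 = (15·(5/2)³/(6·10)+2·(5/2))/50000 = 57/320000 m
Superposition: y = Σ y_i = 206047/414720000 m ≈ 0.000497 m

y(5/2) = 206047/414720000 m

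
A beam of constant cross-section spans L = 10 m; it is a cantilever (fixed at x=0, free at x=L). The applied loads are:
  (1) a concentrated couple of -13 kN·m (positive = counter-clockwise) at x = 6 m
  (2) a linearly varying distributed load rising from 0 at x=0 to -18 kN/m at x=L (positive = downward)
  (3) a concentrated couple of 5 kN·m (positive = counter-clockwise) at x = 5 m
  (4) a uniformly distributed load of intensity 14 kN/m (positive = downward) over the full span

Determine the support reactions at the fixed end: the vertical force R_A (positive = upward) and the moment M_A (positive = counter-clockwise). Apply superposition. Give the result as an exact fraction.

R_A = 50 kN, M_A = 108 kN·m

Load 1 — applied couple M₀=-13 kN·m at a=6 m (b=L-a=4):
  R_A = 0 kN
  M_A = -M₀ = -(-13) = 13 kN·m
Load 2 — triangular load w₀=-18 kN/m (0→w₀ over full span):
  R_A = w₀L/2 = (-18)·10/2 = -90 kN
  M_A = w₀L²/3 = (-18)·10²/3 = -600 kN·m
Load 3 — applied couple M₀=5 kN·m at a=5 m (b=L-a=5):
  R_A = 0 kN
  M_A = -M₀ = -5 kN·m
Load 4 — uniform load w=14 kN/m over full span:
  R_A = wL = 14·10 = 140 kN
  M_A = wL²/2 = 14·10²/2 = 700 kN·m
Superposition: R_A = 50 kN, M_A = 108 kN·m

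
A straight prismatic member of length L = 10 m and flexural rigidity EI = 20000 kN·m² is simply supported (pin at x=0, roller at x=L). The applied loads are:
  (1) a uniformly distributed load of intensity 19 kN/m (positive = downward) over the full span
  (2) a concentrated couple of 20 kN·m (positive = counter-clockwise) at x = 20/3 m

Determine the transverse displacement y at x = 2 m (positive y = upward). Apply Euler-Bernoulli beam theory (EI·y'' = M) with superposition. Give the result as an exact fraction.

Load 1 — uniform load w=19 kN/m over full span:
  y_1 = -wx(L³-2Lx²+x³)/(24EI) = -19·2·(10³-2·10·2²+2³)/(24·20000) = -551/7500 m
Load 2 — applied couple M₀=20 kN·m at a=20/3 m (b=L-a=10/3):
  y_2 = (M₀x³/(6L)+C₁x)/EI  [x≤a] with C₁=M₀(3b²-L²)/(6L)=-200/9 = (20·2³/(6·10)+(-200/9)·2)/20000 = -47/22500 m
Superposition: y = Σ y_i = -17/225 m ≈ -0.075556 m

y(2) = -17/225 m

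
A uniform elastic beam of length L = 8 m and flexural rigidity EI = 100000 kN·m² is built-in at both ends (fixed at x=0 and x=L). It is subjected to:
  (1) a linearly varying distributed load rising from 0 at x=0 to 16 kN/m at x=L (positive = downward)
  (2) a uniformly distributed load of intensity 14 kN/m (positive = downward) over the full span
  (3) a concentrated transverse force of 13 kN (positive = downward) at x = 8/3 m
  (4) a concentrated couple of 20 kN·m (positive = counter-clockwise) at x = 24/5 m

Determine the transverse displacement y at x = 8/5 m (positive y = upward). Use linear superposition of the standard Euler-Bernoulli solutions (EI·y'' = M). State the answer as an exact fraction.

Load 1 — triangular load w₀=16 kN/m (0→w₀ over full span):
  y_1 = -w₀x²(L-x)²(x+2L)/(120LEI) = -16·(8/5)²·(8-(8/5))²·((8/5)+2·8)/(120·8·100000) = -45056/146484375 m
Load 2 — uniform load w=14 kN/m over full span:
  y_2 = -wx²(L-x)²/(24EI) = -14·(8/5)²·(8-(8/5))²/(24·100000) = -3584/5859375 m
Load 3 — point force P=13 kN at a=8/3 m (b=L-a=16/3):
  y_3 = -Pb²x²(3aL-(3a+b)x)/(6L³EI)  [x≤a] = -13·(16/3)²·(8/5)²·(3·(8/3)·8-(3·(8/3)+(16/3))·(8/5))/(6·8³·100000) = -832/6328125 m
Load 4 — applied couple M₀=20 kN·m at a=24/5 m (b=L-a=16/5):
  y_4 = (R_Ax³/6 - M_Ax²/2)/EI  [x≤a] with R_A=18/5, M_A=32/5 = ((18/5)·(8/5)³/6 - (32/5)·(8/5)²/2)/100000 = -112/1953125 m
Superposition: y = Σ y_i = -4382512/3955078125 m ≈ -0.001108 m

y(8/5) = -4382512/3955078125 m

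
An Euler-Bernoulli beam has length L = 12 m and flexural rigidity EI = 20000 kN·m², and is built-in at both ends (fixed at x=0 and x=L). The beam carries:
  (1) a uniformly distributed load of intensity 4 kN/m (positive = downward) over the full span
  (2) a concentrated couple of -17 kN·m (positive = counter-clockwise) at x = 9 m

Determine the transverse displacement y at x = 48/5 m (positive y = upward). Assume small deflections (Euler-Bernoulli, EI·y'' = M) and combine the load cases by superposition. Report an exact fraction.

Load 1 — uniform load w=4 kN/m over full span:
  y_1 = -wx²(L-x)²/(24EI) = -4·(48/5)²·(12-(48/5))²/(24·20000) = -1728/390625 m
Load 2 — applied couple M₀=-17 kN·m at a=9 m (b=L-a=3):
  y_2 = (R_Ax³/6 - M_Ax²/2 - M₀(x-a)²/2)/EI  [x>a] with R_A=-51/32, M_A=-85/16 = ((-51/32)·(48/5)³/6 - (-85/16)·(48/5)²/2 - (-17)·((48/5)-9)²/2)/20000 = 3213/5000000 m
Superposition: y = Σ y_i = -94527/25000000 m ≈ -0.003781 m

y(48/5) = -94527/25000000 m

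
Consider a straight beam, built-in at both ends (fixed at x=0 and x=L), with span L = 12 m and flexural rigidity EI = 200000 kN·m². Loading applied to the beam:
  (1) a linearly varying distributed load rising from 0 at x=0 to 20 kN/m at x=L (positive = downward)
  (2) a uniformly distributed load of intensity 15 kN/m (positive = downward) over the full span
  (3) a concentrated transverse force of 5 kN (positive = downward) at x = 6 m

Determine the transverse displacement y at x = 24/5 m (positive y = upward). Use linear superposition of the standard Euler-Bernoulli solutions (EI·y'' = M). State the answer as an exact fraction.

Load 1 — triangular load w₀=20 kN/m (0→w₀ over full span):
  y_1 = -w₀x²(L-x)²(x+2L)/(120LEI) = -20·(24/5)²·(12-(24/5))²·((24/5)+2·12)/(120·12·200000) = -23328/9765625 m
Load 2 — uniform load w=15 kN/m over full span:
  y_2 = -wx²(L-x)²/(24EI) = -15·(24/5)²·(12-(24/5))²/(24·200000) = -1458/390625 m
Load 3 — point force P=5 kN at a=6 m (b=L-a=6):
  y_3 = -Pb²x²(3aL-(3a+b)x)/(6L³EI)  [x≤a] = -5·6²·(24/5)²·(3·6·12-(3·6+6)·(24/5))/(6·12³·200000) = -63/312500 m
Superposition: y = Σ y_i = -246987/39062500 m ≈ -0.006323 m

y(24/5) = -246987/39062500 m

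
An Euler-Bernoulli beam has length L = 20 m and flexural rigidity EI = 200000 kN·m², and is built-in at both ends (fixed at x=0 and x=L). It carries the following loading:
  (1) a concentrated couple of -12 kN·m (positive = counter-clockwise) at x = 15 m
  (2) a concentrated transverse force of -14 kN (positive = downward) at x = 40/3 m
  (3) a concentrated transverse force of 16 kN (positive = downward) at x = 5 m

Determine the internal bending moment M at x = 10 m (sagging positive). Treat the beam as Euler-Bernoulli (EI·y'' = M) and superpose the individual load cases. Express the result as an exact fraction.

M(10) = -77/9 kN·m

Load 1 — applied couple M₀=-12 kN·m at a=15 m (b=L-a=5):
  M_1 = R_Ax - M_A  [x≤a] with R_A=-27/40, M_A=-15/4 = (-27/40)·10 - (-15/4) = -3 kN·m
Load 2 — point force P=-14 kN at a=40/3 m (b=L-a=20/3):
  M_2 = Pb²(3a+b)x/L³ - Pab²/L²  [x≤a] = (-14)·(20/3)²·(3·(40/3)+(20/3))·10/20³ - (-14)·(40/3)·(20/3)²/20² = -140/9 kN·m
Load 3 — point force P=16 kN at a=5 m (b=L-a=15):
  M_3 = Pa²(a+3b)(L-x)/L³ - Pa²b/L²  [x>a] = 16·5²·(5+3·15)·(20-10)/20³ - 16·5²·15/20² = 10 kN·m
Superposition: M = Σ M_i = -77/9 kN·m ≈ -8.555556 kN·m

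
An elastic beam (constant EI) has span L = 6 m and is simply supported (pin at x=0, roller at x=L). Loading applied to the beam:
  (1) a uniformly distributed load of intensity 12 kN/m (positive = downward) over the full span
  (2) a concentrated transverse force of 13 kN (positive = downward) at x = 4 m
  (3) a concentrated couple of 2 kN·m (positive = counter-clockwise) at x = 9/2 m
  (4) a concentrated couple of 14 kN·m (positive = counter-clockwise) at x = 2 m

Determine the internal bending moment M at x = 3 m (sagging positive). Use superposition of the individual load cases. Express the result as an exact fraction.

M(3) = 61 kN·m

Load 1 — uniform load w=12 kN/m over full span:
  M_1 = wx(L-x)/2 = 12·3·(6-3)/2 = 54 kN·m
Load 2 — point force P=13 kN at a=4 m (b=L-a=2):
  M_2 = Pbx/L  [x≤a] = 13·2·3/6 = 13 kN·m
Load 3 — applied couple M₀=2 kN·m at a=9/2 m (b=L-a=3/2):
  M_3 = M₀x/L  [x≤a] = 2·3/6 = 1 kN·m
Load 4 — applied couple M₀=14 kN·m at a=2 m (b=L-a=4):
  M_4 = M₀x/L - M₀  [x>a] = 14·3/6 - 14 = -7 kN·m
Superposition: M = Σ M_i = 61 kN·m ≈ 61.000000 kN·m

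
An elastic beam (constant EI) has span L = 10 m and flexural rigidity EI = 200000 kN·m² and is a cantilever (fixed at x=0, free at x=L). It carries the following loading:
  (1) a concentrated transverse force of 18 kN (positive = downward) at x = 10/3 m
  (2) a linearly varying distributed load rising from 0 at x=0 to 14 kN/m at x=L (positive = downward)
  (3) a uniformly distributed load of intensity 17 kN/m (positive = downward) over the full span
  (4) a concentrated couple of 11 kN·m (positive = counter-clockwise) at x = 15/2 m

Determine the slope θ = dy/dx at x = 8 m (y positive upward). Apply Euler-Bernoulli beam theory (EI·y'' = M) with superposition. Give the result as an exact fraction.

θ(8) = -136813/6000000 rad

Load 1 — point force P=18 kN at a=10/3 m (b=L-a=20/3):
  θ_1 = -Pa²/(2EI)  [x>a] = -18·(10/3)²/(2·200000) = -1/2000 rad
Load 2 — triangular load w₀=14 kN/m (0→w₀ over full span):
  θ_2 = (w₀Lx²/4-w₀L²x/3-w₀x⁴/(24L))/EI = (14·10·8²/4-14·10²·8/3-14·8⁴/(24·10))/200000 = -406/46875 rad
Load 3 — uniform load w=17 kN/m over full span:
  θ_3 = -wx(x²-3Lx+3L²)/(6EI) = -17·8·(8²-3·10·8+3·10²)/(6·200000) = -527/37500 rad
Load 4 — applied couple M₀=11 kN·m at a=15/2 m (b=L-a=5/2):
  θ_4 = M₀a/EI  [x>a] = 11·(15/2)/200000 = 33/80000 rad
Superposition: θ = Σ θ_i = -136813/6000000 rad ≈ -0.022802 rad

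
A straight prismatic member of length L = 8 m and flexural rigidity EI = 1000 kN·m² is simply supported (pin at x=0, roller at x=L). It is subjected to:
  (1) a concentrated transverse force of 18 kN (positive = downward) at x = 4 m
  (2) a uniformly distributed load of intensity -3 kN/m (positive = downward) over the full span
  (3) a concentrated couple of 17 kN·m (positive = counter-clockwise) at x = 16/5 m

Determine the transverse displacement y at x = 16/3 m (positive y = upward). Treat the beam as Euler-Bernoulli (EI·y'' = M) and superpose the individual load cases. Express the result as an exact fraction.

y(16/3) = 56/253125 m

Load 1 — point force P=18 kN at a=4 m (b=L-a=4):
  y_1 = -Pa(L-x)(2Lx-a²-x²)/(6LEI)  [x>a] = -18·4·(8-(16/3))·(2·8·(16/3)-4²-(16/3)²)/(6·8·1000) = -184/1125 m
Load 2 — uniform load w=-3 kN/m over full span:
  y_2 = -wx(L³-2Lx²+x³)/(24EI) = -(-3)·(16/3)·(8³-2·8·(16/3)²+(16/3)³)/(24·1000) = 1408/10125 m
Load 3 — applied couple M₀=17 kN·m at a=16/5 m (b=L-a=24/5):
  y_3 = (M₀x³/(6L)-M₀(x-a)²/2+C₁x)/EI  [x>a] with C₁=M₀(3b²-L²)/(6L)=136/75 = (17·(16/3)³/(6·8)-17·((16/3)-(16/5))²/2+(136/75)·(16/3))/1000 = 6256/253125 m
Superposition: y = Σ y_i = 56/253125 m ≈ 0.000221 m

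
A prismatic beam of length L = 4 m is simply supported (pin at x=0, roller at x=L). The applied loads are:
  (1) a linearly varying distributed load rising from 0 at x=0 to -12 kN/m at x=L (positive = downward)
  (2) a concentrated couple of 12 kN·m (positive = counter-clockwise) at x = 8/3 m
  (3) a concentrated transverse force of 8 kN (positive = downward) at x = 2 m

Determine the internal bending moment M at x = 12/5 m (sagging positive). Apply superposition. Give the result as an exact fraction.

M(12/5) = 164/125 kN·m

Load 1 — triangular load w₀=-12 kN/m (0→w₀ over full span):
  M_1 = w₀Lx/6 - w₀x³/(6L) = (-12)·4·(12/5)/6 - (-12)·(12/5)³/(6·4) = -1536/125 kN·m
Load 2 — applied couple M₀=12 kN·m at a=8/3 m (b=L-a=4/3):
  M_2 = M₀x/L  [x≤a] = 12·(12/5)/4 = 36/5 kN·m
Load 3 — point force P=8 kN at a=2 m (b=L-a=2):
  M_3 = Pa(L-x)/L  [x>a] = 8·2·(4-(12/5))/4 = 32/5 kN·m
Superposition: M = Σ M_i = 164/125 kN·m ≈ 1.312000 kN·m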